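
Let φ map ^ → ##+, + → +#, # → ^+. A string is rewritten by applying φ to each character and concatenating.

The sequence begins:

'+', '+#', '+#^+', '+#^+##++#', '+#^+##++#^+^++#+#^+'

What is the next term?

φ(+#^+##++#^+^++#+#^+) expands symbol-by-symbol to +# ^+ ##+ +# ^+ ^+ +# +# ^+ ##+ +# ##+ +# +# ^+ +# ^+ ##+ +#; joining the 19 pieces gives the next term.

+#^+##++#^+^++#+#^+##++###++#+#^++#^+##++#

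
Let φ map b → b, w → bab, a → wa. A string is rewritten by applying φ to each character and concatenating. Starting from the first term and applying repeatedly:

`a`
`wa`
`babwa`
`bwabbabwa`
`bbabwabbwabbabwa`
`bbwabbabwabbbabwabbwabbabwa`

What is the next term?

bbbabwabbwabbabwabbbwabbabwabbbabwabbwabbabwa

Replace each of the 27 characters of bbwabbabwabbbabwabbwabbabwa in place — b b bab wa b b wa b bab wa b b b wa b bab wa b b bab wa b b wa b bab wa — and concatenate.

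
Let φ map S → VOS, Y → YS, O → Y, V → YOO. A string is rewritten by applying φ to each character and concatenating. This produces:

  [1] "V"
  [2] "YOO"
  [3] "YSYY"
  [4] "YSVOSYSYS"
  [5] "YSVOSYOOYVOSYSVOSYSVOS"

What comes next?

YSVOSYOOYVOSYSYYYSYOOYVOSYSVOSYOOYVOSYSVOSYOOYVOS

φ(YSVOSYOOYVOSYSVOSYSVOS) expands symbol-by-symbol to YS VOS YOO Y VOS YS Y Y YS YOO Y VOS YS VOS YOO Y VOS YS VOS YOO Y VOS; joining the 22 pieces gives the next term.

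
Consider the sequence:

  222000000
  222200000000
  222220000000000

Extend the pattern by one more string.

The n-th term is n 2's then 2n 0's, where the shown terms are n = 3, 4, 5.
For the next term, n = 6, so the run lengths are 6, 12.

222222000000000000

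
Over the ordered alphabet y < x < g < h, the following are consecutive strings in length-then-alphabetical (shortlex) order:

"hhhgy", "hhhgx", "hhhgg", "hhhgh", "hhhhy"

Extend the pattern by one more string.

Find the rightmost character of hhhhy below h, bump it to the next letter, and reset everything to its right to y.

hhhhx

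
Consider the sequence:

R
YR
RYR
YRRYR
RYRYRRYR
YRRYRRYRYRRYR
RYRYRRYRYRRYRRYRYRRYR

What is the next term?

Each term (from the third on) is the two preceding terms concatenated in order: term 3 = R·YR = RYR.
Continuing: YRRYRRYRYRRYR · RYRYRRYRYRRYRRYRYRRYR gives term 8.

YRRYRRYRYRRYRRYRYRRYRYRRYRRYRYRRYR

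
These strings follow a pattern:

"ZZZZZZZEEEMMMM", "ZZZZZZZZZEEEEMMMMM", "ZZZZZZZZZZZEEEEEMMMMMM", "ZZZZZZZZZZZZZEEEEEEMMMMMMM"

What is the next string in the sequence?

ZZZZZZZZZZZZZZZEEEEEEEMMMMMMMM

Term n consists of 2n+1 Z's, followed by n E's, followed by n+1 M's, where the shown terms are n = 3, 4, 5, 6.
At n = 7 the blocks have lengths 15, 7, 8.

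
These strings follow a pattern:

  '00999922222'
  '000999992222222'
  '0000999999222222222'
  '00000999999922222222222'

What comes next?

000000999999992222222222222

Term n consists of n-1 0's, followed by n+1 9's, followed by 2n-1 2's, where the shown terms are n = 3, 4, 5, 6.
At n = 7 the blocks have lengths 6, 8, 13.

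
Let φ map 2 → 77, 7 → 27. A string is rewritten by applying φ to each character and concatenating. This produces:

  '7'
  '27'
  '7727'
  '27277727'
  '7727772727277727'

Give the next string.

27277727272777277727772727277727

φ(7727772727277727) expands symbol-by-symbol to 27 27 77 27 27 27 77 27 77 27 77 27 27 27 77 27; joining the 16 pieces gives the next term.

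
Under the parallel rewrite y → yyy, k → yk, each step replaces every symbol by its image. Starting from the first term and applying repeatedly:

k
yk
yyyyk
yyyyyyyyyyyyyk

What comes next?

Applying the rule to each of the 14 symbols of yyyyyyyyyyyyyk gives the pieces yyy yyy yyy yyy yyy yyy yyy yyy yyy yyy yyy yyy yyy yk, which concatenate to the answer.

yyyyyyyyyyyyyyyyyyyyyyyyyyyyyyyyyyyyyyyyk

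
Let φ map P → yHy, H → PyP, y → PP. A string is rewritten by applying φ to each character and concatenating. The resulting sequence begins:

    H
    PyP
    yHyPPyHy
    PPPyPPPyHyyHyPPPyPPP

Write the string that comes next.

Rewriting the 20 symbols of PPPyPPPyHyyHyPPPyPPP one by one yields yHy yHy yHy PP yHy yHy yHy PP PyP PP PP PyP PP yHy yHy yHy PP yHy yHy yHy; concatenated:

yHyyHyyHyPPyHyyHyyHyPPPyPPPPPPyPPPyHyyHyyHyPPyHyyHyyHy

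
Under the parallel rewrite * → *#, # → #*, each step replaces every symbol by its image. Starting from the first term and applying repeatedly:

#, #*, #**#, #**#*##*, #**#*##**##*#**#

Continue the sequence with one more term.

Applying the rule to each of the 16 symbols of #**#*##**##*#**# gives the pieces #* *# *# #* *# #* #* *# *# #* #* *# #* *# *# #*, which concatenate to the answer.

#**#*##**##*#**#*##*#**##**#*##*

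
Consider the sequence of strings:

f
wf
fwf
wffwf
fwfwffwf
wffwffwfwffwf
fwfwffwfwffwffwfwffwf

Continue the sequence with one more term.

wffwffwfwffwffwfwffwfwffwffwfwffwf

From term 3 onward, concatenate the second-to-last term with the last: f·wf = fwf, wf·fwf = wffwf, …
So term 8 is wffwffwfwffwf·fwfwffwfwffwffwfwffwf.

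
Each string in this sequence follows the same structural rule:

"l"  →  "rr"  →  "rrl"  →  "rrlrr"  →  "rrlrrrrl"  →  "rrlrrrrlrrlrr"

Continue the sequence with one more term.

rrlrrrrlrrlrrrrlrrrrl

This is a Fibonacci-style word recurrence s(k) = s(k−1)·s(k−2): e.g. rr·l = rrl.
Continuing: rrlrrrrlrrlrr · rrlrrrrl gives term 7.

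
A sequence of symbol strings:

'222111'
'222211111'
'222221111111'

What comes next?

Each string has the form 2^{n+1} 1^{2n-1}, where the shown terms are n = 2, 3, 4.
For the next term, n = 5, so the run lengths are 6, 9.

222222111111111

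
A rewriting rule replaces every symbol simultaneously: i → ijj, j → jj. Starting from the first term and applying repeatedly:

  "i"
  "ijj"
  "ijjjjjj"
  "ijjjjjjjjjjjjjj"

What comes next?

ijjjjjjjjjjjjjjjjjjjjjjjjjjjjjj

Applying the rule to each of the 15 symbols of ijjjjjjjjjjjjjj gives the pieces ijj jj jj jj jj jj jj jj jj jj jj jj jj jj jj, which concatenate to the answer.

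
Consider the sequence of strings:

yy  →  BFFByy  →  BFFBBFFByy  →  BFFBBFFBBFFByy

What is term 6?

BFFBBFFBBFFBBFFBBFFByy

Every step adds BFFB at the front: s(k+1) = BFFB·s(k).
From BFFBBFFBBFFByy, 2 further steps: BFFBBFFBBFFByy → BFFBBFFBBFFBBFFByy → (answer).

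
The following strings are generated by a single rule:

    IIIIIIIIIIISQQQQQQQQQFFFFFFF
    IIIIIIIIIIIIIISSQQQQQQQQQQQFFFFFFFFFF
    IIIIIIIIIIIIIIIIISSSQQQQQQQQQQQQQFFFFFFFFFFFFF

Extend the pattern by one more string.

IIIIIIIIIIIIIIIIIIIISSSSQQQQQQQQQQQQQQQFFFFFFFFFFFFFFFF

Reading off run lengths: I runs 11, 14, 17; S runs 1, 2, 3; Q runs 9, 11, 13; F runs 7, 10, 13 — each is linear in n, where the shown terms are n = 3, 4, 5.
For the next term, n = 6, so the run lengths are 20, 4, 15, 16.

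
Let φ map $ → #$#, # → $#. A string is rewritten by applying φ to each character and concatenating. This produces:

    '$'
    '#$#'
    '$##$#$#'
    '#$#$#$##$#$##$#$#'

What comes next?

Applying the rule to each of the 17 symbols of #$#$#$##$#$##$#$# gives the pieces $# #$# $# #$# $# #$# $# $# #$# $# #$# $# $# #$# $# #$# $#, which concatenate to the answer.

$##$#$##$#$##$#$#$##$#$##$#$#$##$#$##$#$#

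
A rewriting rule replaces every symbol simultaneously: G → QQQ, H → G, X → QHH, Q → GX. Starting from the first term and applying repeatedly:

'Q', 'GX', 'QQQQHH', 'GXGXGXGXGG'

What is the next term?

Rewriting each symbol of GXGXGXGXGG: G→QQQ, X→QHH, G→QQQ, X→QHH, G→QQQ, X→QHH, G→QQQ, X→QHH, G→QQQ, G→QQQ, which concatenates to QQQ QHH QQQ QHH QQQ QHH QQQ QHH QQQ QQQ.

QQQQHHQQQQHHQQQQHHQQQQHHQQQQQQ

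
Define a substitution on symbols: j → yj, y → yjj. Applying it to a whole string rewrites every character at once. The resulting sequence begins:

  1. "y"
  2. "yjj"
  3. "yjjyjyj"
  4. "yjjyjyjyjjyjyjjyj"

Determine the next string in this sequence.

Rewriting the 17 symbols of yjjyjyjyjjyjyjjyj one by one yields yjj yj yj yjj yj yjj yj yjj yj yj yjj yj yjj yj yj yjj yj; concatenated:

yjjyjyjyjjyjyjjyjyjjyjyjyjjyjyjjyjyjyjjyj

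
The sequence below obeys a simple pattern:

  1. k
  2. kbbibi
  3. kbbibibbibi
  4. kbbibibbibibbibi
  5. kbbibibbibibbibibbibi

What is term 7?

The strings grow by a fixed suffix bbibi each time.
From kbbibibbibibbibibbibi, 2 further steps: kbbibibbibibbibibbibi → kbbibibbibibbibibbibibbibi → (answer).

kbbibibbibibbibibbibibbibibbibi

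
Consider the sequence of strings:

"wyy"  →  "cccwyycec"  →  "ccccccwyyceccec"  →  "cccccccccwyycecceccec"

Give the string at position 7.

Each term wraps the previous one in ccc on the left and cec on the right.
From cccccccccwyycecceccec, 3 further steps: cccccccccwyycecceccec → ccccccccccccwyyceccecceccec → cccccccccccccccwyycecceccecceccec → (answer).

ccccccccccccccccccwyyceccecceccecceccec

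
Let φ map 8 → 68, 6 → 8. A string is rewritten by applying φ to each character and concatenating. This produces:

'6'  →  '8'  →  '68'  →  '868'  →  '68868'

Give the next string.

Expanding 68868: 6→8, 8→68, 8→68, 6→8, 8→68. Concatenated: 8 68 68 8 68.

86868868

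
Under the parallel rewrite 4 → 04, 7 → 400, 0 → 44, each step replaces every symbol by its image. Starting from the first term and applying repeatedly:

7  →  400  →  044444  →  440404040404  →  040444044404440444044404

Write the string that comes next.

Rewriting the 24 symbols of 040444044404440444044404 one by one yields 44 04 44 04 04 04 44 04 04 04 44 04 04 04 44 04 04 04 44 04 04 04 44 04; concatenated:

440444040404440404044404040444040404440404044404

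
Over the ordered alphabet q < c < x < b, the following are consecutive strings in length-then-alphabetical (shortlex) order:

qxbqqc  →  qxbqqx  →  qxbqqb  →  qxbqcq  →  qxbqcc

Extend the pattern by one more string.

qxbqcx

Find the rightmost character of qxbqcc below b, bump it to the next letter, and reset everything to its right to q.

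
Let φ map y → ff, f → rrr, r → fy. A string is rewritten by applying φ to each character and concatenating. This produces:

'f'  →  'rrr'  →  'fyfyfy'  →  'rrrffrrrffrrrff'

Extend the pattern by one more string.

Rewriting the 15 symbols of rrrffrrrffrrrff one by one yields fy fy fy rrr rrr fy fy fy rrr rrr fy fy fy rrr rrr; concatenated:

fyfyfyrrrrrrfyfyfyrrrrrrfyfyfyrrrrrr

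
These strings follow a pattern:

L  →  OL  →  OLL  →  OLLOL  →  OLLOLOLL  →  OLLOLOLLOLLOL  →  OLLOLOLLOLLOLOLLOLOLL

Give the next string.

OLLOLOLLOLLOLOLLOLOLLOLLOLOLLOLLOL

Each term (from the third on) is the previous term followed by the one before it: term 3 = OL·L = OLL.
Continuing: OLLOLOLLOLLOLOLLOLOLL · OLLOLOLLOLLOL gives term 8.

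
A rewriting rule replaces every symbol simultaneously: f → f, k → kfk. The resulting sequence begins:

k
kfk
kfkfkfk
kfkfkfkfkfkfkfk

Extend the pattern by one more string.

kfkfkfkfkfkfkfkfkfkfkfkfkfkfkfk

φ(kfkfkfkfkfkfkfk) expands symbol-by-symbol to kfk f kfk f kfk f kfk f kfk f kfk f kfk f kfk; joining the 15 pieces gives the next term.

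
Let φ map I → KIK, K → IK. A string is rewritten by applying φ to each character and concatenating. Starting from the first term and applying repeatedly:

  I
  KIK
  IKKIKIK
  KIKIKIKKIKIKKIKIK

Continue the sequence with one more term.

IKKIKIKKIKIKKIKIKIKKIKIKKIKIKIKKIKIKKIKIK

Replace each of the 17 characters of KIKIKIKKIKIKKIKIK in place — IK KIK IK KIK IK KIK IK IK KIK IK KIK IK IK KIK IK KIK IK — and concatenate.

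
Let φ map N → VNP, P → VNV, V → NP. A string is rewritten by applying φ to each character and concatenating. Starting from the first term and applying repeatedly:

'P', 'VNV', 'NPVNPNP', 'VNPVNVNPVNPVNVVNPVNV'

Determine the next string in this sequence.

Replace each of the 20 characters of VNPVNVNPVNPVNVVNPVNV in place — NP VNP VNV NP VNP NP VNP VNV NP VNP VNV NP VNP NP NP VNP VNV NP VNP NP — and concatenate.

NPVNPVNVNPVNPNPVNPVNVNPVNPVNVNPVNPNPNPVNPVNVNPVNPNP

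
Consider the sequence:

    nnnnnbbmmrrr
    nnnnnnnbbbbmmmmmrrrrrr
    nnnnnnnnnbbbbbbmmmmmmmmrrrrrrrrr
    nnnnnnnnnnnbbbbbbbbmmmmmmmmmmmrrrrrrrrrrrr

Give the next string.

Each string has the form n^{2n+3} b^{2n} m^{3n-1} r^{3n} (n = 1, 2, …).
Setting n = 5 gives 13, 10, 14, 15 characters in each block.

nnnnnnnnnnnnnbbbbbbbbbbmmmmmmmmmmmmmmrrrrrrrrrrrrrrr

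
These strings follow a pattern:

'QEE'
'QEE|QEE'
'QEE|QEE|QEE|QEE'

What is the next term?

QEE|QEE|QEE|QEE|QEE|QEE|QEE|QEE

s(k+1) = s(k)·|·s(k) — each term doubles the last with '|' between the halves.
So the next term is two copies of QEE|QEE|QEE|QEE with '|' between the halves.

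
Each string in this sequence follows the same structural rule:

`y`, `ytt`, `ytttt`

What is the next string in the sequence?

The strings grow by a fixed suffix tt each time.
So the next term is ytttt·tt.

ytttttt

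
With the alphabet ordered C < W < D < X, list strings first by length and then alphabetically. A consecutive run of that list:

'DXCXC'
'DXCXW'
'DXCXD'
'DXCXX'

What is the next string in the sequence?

Find the rightmost character of DXCXX below X, bump it to the next letter, and reset everything to its right to C.

DXWCC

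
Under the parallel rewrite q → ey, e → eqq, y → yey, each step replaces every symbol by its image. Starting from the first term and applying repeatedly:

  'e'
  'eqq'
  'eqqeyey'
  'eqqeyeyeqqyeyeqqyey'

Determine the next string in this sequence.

Applying the rule to each of the 19 symbols of eqqeyeyeqqyeyeqqyey gives the pieces eqq ey ey eqq yey eqq yey eqq ey ey yey eqq yey eqq ey ey yey eqq yey, which concatenate to the answer.

eqqeyeyeqqyeyeqqyeyeqqeyeyyeyeqqyeyeqqeyeyyeyeqqyey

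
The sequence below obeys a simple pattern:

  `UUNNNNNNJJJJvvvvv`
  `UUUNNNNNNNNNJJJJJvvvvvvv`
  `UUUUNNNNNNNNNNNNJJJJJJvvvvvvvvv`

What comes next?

UUUUUNNNNNNNNNNNNNNNJJJJJJJvvvvvvvvvvv

The n-th term is n U's then 3n N's then n+2 J's then 2n+1 v's, where the shown terms are n = 2, 3, 4.
Setting n = 5 gives 5, 15, 7, 11 characters in each block.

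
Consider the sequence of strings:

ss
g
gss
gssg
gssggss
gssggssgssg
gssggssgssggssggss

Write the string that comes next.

gssggssgssggssggssgssggssgssg

Each term (from the third on) is the previous term followed by the one before it: term 3 = g·ss = gss.
So term 8 is gssggssgssggssggss·gssggssgssg.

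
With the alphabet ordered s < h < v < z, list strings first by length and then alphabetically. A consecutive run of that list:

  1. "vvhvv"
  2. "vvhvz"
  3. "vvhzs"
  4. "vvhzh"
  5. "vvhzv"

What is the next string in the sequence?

vvhzz

The successor of vvhzv increments the rightmost position that isn't already z and resets every position after it to s.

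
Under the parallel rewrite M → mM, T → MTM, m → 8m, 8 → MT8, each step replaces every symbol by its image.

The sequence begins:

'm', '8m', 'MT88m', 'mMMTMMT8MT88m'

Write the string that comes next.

8mmMmMMTMmMmMMTMMT8mMMTMMT8MT88m

Replace each of the 13 characters of mMMTMMT8MT88m in place — 8m mM mM MTM mM mM MTM MT8 mM MTM MT8 MT8 8m — and concatenate.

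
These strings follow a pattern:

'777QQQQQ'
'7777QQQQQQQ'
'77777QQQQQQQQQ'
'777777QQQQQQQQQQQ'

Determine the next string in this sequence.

7777777QQQQQQQQQQQQQ

Term n consists of n 7's, followed by 2n-1 Q's, where the shown terms are n = 3, 4, 5, 6.
For the next term, n = 7, so the run lengths are 7, 13.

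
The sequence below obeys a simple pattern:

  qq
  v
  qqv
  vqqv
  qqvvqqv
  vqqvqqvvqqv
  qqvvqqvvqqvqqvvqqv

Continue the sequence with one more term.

vqqvqqvvqqvqqvvqqvvqqvqqvvqqv

From term 3 onward, concatenate the second-to-last term with the last: qq·v = qqv, v·qqv = vqqv, …
The next term joins vqqvqqvvqqv and qqvvqqvvqqvqqvvqqv.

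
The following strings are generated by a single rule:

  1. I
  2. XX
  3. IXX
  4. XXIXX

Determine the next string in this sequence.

IXXXXIXX

This is a Fibonacci-style word recurrence s(k) = s(k−2)·s(k−1): e.g. I·XX = IXX.
Continuing: IXX · XXIXX gives term 5.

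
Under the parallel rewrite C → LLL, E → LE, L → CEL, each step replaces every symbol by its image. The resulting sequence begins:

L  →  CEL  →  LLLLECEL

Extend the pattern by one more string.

Expanding LLLLECEL: L→CEL, L→CEL, L→CEL, L→CEL, E→LE, C→LLL, E→LE, L→CEL. Concatenated: CEL CEL CEL CEL LE LLL LE CEL.

CELCELCELCELLELLLLECEL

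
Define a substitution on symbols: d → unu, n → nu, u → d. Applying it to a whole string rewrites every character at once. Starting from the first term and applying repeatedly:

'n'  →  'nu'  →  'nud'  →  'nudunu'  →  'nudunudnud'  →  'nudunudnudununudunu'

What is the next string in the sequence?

nudunudnudununudunudnudnudunudnud

Applying the rule to each of the 19 symbols of nudunudnudununudunu gives the pieces nu d unu d nu d unu nu d unu d nu d nu d unu d nu d, which concatenate to the answer.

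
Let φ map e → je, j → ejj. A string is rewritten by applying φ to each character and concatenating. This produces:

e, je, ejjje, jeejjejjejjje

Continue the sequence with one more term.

Rewriting the 13 symbols of jeejjejjejjje one by one yields ejj je je ejj ejj je ejj ejj je ejj ejj ejj je; concatenated:

ejjjejeejjejjjeejjejjjeejjejjejjje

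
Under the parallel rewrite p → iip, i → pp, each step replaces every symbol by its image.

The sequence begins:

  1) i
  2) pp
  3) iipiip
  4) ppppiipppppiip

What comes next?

iipiipiipiipppppiipiipiipiipiipppppiip

φ(ppppiipppppiip) expands symbol-by-symbol to iip iip iip iip pp pp iip iip iip iip iip pp pp iip; joining the 14 pieces gives the next term.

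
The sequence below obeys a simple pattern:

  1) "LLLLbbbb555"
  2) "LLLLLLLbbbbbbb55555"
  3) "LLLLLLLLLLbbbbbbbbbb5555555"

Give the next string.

Each string has the form L^{3n+1} b^{3n+1} 5^{2n+1} (n = 1, 2, …).
At n = 4 the blocks have lengths 13, 13, 9.

LLLLLLLLLLLLLbbbbbbbbbbbbb555555555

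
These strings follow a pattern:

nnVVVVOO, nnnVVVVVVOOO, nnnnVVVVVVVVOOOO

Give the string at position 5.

nnnnnnVVVVVVVVVVVVOOOOOO

The n-th term is n n's then 2n V's then n O's, where the shown terms are n = 2, 3, 4.
Setting n = 6 gives 6, 12, 6 characters in each block.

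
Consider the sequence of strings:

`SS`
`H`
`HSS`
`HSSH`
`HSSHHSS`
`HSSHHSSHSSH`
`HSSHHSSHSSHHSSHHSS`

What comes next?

Each term (from the third on) is the previous term followed by the one before it: term 3 = H·SS = HSS.
So term 8 is HSSHHSSHSSHHSSHHSS·HSSHHSSHSSH.

HSSHHSSHSSHHSSHHSSHSSHHSSHSSH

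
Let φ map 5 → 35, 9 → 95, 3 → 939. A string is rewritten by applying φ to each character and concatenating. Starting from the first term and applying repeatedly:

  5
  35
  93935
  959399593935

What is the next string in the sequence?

953595939959535959399593935

Expanding 959399593935: 9→95, 5→35, 9→95, 3→939, 9→95, 9→95, 5→35, 9→95, 3→939, 9→95, 3→939, 5→35. Concatenated: 95 35 95 939 95 95 35 95 939 95 939 35.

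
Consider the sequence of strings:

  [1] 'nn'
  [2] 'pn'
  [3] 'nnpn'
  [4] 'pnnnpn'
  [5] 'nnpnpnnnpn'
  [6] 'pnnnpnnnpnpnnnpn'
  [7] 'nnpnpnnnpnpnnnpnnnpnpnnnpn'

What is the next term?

pnnnpnnnpnpnnnpnnnpnpnnnpnpnnnpnnnpnpnnnpn

This is a Fibonacci-style word recurrence s(k) = s(k−2)·s(k−1): e.g. nn·pn = nnpn.
The next term joins pnnnpnnnpnpnnnpn and nnpnpnnnpnpnnnpnnnpnpnnnpn.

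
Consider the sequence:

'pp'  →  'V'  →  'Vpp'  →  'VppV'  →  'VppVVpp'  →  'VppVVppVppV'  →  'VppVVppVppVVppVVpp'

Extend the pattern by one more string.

Each term (from the third on) is the previous term followed by the one before it: term 3 = V·pp = Vpp.
So term 8 is VppVVppVppVVppVVpp·VppVVppVppV.

VppVVppVppVVppVVppVppVVppVppV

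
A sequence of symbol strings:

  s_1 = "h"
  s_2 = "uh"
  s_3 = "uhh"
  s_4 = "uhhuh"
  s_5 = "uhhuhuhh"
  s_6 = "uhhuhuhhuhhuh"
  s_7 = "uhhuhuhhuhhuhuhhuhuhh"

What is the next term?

This is a Fibonacci-style word recurrence s(k) = s(k−1)·s(k−2): e.g. uh·h = uhh.
The next term joins uhhuhuhhuhhuhuhhuhuhh and uhhuhuhhuhhuh.

uhhuhuhhuhhuhuhhuhuhhuhhuhuhhuhhuh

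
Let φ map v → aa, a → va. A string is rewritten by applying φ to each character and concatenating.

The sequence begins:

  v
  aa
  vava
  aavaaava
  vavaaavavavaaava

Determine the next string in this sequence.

Rewriting the 16 symbols of vavaaavavavaaava one by one yields aa va aa va va va aa va aa va aa va va va aa va; concatenated:

aavaaavavavaaavaaavaaavavavaaava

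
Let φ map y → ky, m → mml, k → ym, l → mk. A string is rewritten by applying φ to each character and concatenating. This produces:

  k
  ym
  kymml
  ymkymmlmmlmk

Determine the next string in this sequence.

Rewriting each symbol of ymkymmlmmlmk: y→ky, m→mml, k→ym, y→ky, m→mml, m→mml, l→mk, m→mml, m→mml, l→mk, m→mml, k→ym, which concatenates to ky mml ym ky mml mml mk mml mml mk mml ym.

kymmlymkymmlmmlmkmmlmmlmkmmlym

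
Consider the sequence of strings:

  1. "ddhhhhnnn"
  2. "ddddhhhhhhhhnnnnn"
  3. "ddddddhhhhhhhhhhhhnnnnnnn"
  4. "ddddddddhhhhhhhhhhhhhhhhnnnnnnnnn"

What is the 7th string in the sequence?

ddddddddddddddhhhhhhhhhhhhhhhhhhhhhhhhhhhhnnnnnnnnnnnnnnn

The n-th term is 2n d's then 4n h's then 2n+1 n's (n = 1, 2, …).
At n = 7 the blocks have lengths 14, 28, 15.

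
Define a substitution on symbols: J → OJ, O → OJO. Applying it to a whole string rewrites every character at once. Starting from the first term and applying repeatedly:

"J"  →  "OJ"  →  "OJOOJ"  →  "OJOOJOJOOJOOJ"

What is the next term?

Rewriting the 13 symbols of OJOOJOJOOJOOJ one by one yields OJO OJ OJO OJO OJ OJO OJ OJO OJO OJ OJO OJO OJ; concatenated:

OJOOJOJOOJOOJOJOOJOJOOJOOJOJOOJOOJ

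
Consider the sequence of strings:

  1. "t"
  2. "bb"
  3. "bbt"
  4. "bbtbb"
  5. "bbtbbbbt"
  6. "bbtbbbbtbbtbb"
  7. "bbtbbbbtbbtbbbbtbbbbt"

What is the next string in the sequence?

bbtbbbbtbbtbbbbtbbbbtbbtbbbbtbbtbb

Each term (from the third on) is the previous term followed by the one before it: term 3 = bb·t = bbt.
The next term joins bbtbbbbtbbtbbbbtbbbbt and bbtbbbbtbbtbb.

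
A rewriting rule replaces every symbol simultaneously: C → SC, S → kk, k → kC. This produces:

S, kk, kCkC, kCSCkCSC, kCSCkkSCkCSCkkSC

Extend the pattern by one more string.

kCSCkkSCkCkCkkSCkCSCkkSCkCkCkkSC

Applying the rule to each of the 16 symbols of kCSCkkSCkCSCkkSC gives the pieces kC SC kk SC kC kC kk SC kC SC kk SC kC kC kk SC, which concatenate to the answer.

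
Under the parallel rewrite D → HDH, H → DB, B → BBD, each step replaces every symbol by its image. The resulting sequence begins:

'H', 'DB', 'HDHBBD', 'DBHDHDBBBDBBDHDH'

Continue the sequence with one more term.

φ(DBHDHDBBBDBBDHDH) expands symbol-by-symbol to HDH BBD DB HDH DB HDH BBD BBD BBD HDH BBD BBD HDH DB HDH DB; joining the 16 pieces gives the next term.

HDHBBDDBHDHDBHDHBBDBBDBBDHDHBBDBBDHDHDBHDHDB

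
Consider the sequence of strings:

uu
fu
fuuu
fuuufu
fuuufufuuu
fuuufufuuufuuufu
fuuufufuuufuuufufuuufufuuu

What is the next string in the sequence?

fuuufufuuufuuufufuuufufuuufuuufufuuufuuufu

Each term (from the third on) is the previous term followed by the one before it: term 3 = fu·uu = fuuu.
Continuing: fuuufufuuufuuufufuuufufuuu · fuuufufuuufuuufu gives term 8.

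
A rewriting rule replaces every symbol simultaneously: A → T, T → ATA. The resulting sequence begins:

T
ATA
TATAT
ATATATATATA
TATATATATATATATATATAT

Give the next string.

ATATATATATATATATATATATATATATATATATATATATATA

Replace each of the 21 characters of TATATATATATATATATATAT in place — ATA T ATA T ATA T ATA T ATA T ATA T ATA T ATA T ATA T ATA T ATA — and concatenate.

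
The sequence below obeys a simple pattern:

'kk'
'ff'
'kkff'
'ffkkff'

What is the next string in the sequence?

This is a Fibonacci-style word recurrence s(k) = s(k−2)·s(k−1): e.g. kk·ff = kkff.
So term 5 is kkff·ffkkff.

kkffffkkff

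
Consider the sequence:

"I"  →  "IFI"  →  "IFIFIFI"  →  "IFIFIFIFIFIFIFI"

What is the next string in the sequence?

IFIFIFIFIFIFIFIFIFIFIFIFIFIFIFI

Each string is two copies of the previous one joined by 'F'.
One more doubling of IFIFIFIFIFIFIFI gives the answer.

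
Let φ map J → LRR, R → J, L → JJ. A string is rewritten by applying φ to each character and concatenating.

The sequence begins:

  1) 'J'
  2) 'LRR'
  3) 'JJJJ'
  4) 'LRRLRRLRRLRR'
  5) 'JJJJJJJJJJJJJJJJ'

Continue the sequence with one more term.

Applying the rule to each of the 16 symbols of JJJJJJJJJJJJJJJJ gives the pieces LRR LRR LRR LRR LRR LRR LRR LRR LRR LRR LRR LRR LRR LRR LRR LRR, which concatenate to the answer.

LRRLRRLRRLRRLRRLRRLRRLRRLRRLRRLRRLRRLRRLRRLRRLRR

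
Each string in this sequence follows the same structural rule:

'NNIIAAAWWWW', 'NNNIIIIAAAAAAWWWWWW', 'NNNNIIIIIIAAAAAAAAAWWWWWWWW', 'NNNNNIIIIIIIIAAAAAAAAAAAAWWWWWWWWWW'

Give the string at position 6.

Reading off run lengths: N runs 2, 3, 4, 5; I runs 2, 4, 6, 8; A runs 3, 6, 9, 12; W runs 4, 6, 8, 10 — each is linear in n (n = 1, 2, …).
Setting n = 6 gives 7, 12, 18, 14 characters in each block.

NNNNNNNIIIIIIIIIIIIAAAAAAAAAAAAAAAAAAWWWWWWWWWWWWWW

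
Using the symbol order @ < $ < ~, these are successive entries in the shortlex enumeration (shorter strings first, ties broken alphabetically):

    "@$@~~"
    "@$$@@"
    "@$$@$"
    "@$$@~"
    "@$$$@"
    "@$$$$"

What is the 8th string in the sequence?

Continuing the enumeration 2 steps past @$$$$: @$$$$ → @$$$~ → (answer).

@$$~@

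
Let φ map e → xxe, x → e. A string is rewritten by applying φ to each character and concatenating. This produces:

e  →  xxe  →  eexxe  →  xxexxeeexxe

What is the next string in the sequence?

Expanding xxexxeeexxe: x→e, x→e, e→xxe, x→e, x→e, e→xxe, e→xxe, e→xxe, x→e, x→e, e→xxe. Concatenated: e e xxe e e xxe xxe xxe e e xxe.

eexxeeexxexxexxeeexxe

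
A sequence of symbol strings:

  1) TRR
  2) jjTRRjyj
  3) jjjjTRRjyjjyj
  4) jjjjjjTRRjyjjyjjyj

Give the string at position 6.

s(k+1) = jj·s(k)·jyj, so each term gains jj as a prefix and jyj as a suffix.
From jjjjjjTRRjyjjyjjyj, 2 further steps: jjjjjjTRRjyjjyjjyj → jjjjjjjjTRRjyjjyjjyjjyj → (answer).

jjjjjjjjjjTRRjyjjyjjyjjyjjyj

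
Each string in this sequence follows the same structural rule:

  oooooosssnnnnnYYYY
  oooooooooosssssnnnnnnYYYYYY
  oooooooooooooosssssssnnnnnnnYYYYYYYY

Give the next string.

oooooooooooooooooosssssssssnnnnnnnnYYYYYYYYYY

Term n consists of 4n-2 o's, followed by 2n-1 s's, followed by n+3 n's, followed by 2n Y's, where the shown terms are n = 2, 3, 4.
For the next term, n = 5, so the run lengths are 18, 9, 8, 10.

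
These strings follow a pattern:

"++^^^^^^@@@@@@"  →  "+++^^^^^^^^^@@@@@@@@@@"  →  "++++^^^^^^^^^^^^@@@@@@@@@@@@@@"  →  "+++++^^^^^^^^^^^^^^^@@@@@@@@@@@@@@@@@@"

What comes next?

++++++^^^^^^^^^^^^^^^^^^@@@@@@@@@@@@@@@@@@@@@@

Reading off run lengths: + runs 2, 3, 4, 5; ^ runs 6, 9, 12, 15; @ runs 6, 10, 14, 18 — each is linear in n (n = 1, 2, …).
Setting n = 5 gives 6, 18, 22 characters in each block.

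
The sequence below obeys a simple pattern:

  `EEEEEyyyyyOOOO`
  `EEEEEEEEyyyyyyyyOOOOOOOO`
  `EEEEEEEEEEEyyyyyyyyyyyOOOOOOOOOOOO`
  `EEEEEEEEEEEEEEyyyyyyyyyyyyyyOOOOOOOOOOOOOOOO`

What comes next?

The n-th term is 3n+2 E's then 3n+2 y's then 4n O's (n = 1, 2, …).
At n = 5 the blocks have lengths 17, 17, 20.

EEEEEEEEEEEEEEEEEyyyyyyyyyyyyyyyyyOOOOOOOOOOOOOOOOOOOO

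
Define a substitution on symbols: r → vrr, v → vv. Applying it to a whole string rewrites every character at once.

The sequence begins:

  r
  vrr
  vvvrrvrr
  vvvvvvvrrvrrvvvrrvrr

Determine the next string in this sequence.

Replace each of the 20 characters of vvvvvvvrrvrrvvvrrvrr in place — vv vv vv vv vv vv vv vrr vrr vv vrr vrr vv vv vv vrr vrr vv vrr vrr — and concatenate.

vvvvvvvvvvvvvvvrrvrrvvvrrvrrvvvvvvvrrvrrvvvrrvrr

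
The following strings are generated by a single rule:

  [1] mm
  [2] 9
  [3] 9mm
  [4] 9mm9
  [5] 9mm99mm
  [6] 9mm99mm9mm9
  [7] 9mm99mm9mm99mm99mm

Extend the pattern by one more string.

This is a Fibonacci-style word recurrence s(k) = s(k−1)·s(k−2): e.g. 9·mm = 9mm.
So term 8 is 9mm99mm9mm99mm99mm·9mm99mm9mm9.

9mm99mm9mm99mm99mm9mm99mm9mm9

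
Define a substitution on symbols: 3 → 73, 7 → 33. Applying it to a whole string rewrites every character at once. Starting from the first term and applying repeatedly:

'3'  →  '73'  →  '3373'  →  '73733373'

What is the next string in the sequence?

Apply φ to 73733373 symbol by symbol: 7→33, 3→73, 7→33, 3→73, 3→73, 3→73, 7→33, 3→73; joined: 33 73 33 73 73 73 33 73.

3373337373733373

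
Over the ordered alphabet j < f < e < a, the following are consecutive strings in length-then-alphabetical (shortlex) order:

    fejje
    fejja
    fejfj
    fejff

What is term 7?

Stepping forward 3 times from fejff: fejff → fejfe → fejfa, then the target.

fejej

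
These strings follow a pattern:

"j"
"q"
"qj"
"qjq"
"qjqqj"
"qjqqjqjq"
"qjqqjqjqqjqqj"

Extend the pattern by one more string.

qjqqjqjqqjqqjqjqqjqjq

From term 3 onward, concatenate the last term with the second-to-last: q·j = qj, qj·q = qjq, …
So term 8 is qjqqjqjqqjqqj·qjqqjqjq.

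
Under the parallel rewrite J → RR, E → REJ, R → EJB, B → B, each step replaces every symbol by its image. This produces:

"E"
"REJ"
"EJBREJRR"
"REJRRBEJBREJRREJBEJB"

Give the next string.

EJBREJRREJBEJBBREJRRBEJBREJRREJBEJBREJRRBREJRRB

φ(REJRRBEJBREJRREJBEJB) expands symbol-by-symbol to EJB REJ RR EJB EJB B REJ RR B EJB REJ RR EJB EJB REJ RR B REJ RR B; joining the 20 pieces gives the next term.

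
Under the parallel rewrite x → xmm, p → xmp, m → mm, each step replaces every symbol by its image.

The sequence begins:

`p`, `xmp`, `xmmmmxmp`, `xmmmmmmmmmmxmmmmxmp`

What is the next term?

xmmmmmmmmmmmmmmmmmmmmmmxmmmmmmmmmmxmmmmxmp

φ(xmmmmmmmmmmxmmmmxmp) expands symbol-by-symbol to xmm mm mm mm mm mm mm mm mm mm mm xmm mm mm mm mm xmm mm xmp; joining the 19 pieces gives the next term.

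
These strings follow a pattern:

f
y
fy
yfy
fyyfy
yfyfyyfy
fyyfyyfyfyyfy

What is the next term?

yfyfyyfyfyyfyyfyfyyfy

Each term (from the third on) is the two preceding terms concatenated in order: term 3 = f·y = fy.
So term 8 is yfyfyyfy·fyyfyyfyfyyfy.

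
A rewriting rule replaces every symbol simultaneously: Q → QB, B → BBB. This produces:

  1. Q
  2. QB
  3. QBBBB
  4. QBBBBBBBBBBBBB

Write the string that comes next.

Applying the rule to each of the 14 symbols of QBBBBBBBBBBBBB gives the pieces QB BBB BBB BBB BBB BBB BBB BBB BBB BBB BBB BBB BBB BBB, which concatenate to the answer.

QBBBBBBBBBBBBBBBBBBBBBBBBBBBBBBBBBBBBBBBB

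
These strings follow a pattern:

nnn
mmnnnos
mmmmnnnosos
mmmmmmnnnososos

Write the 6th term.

mmmmmmmmmmnnnososososos

Each term wraps the previous one in mm on the left and os on the right.
From mmmmmmnnnososos, 2 further steps: mmmmmmnnnososos → mmmmmmmmnnnosososos → (answer).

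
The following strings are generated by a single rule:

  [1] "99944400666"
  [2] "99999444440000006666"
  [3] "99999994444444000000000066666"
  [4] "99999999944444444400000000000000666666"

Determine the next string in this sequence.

Each string has the form 9^{2n+1} 4^{2n+1} 0^{4n-2} 6^{n+2} (n = 1, 2, …).
Setting n = 5 gives 11, 11, 18, 7 characters in each block.

99999999999444444444440000000000000000006666666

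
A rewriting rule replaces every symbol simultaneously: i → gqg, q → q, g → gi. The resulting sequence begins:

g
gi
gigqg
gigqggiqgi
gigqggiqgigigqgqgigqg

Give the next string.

gigqggiqgigigqgqgigqggigqggiqgiqgigqggiqgi

φ(gigqggiqgigigqgqgigqg) expands symbol-by-symbol to gi gqg gi q gi gi gqg q gi gqg gi gqg gi q gi q gi gqg gi q gi; joining the 21 pieces gives the next term.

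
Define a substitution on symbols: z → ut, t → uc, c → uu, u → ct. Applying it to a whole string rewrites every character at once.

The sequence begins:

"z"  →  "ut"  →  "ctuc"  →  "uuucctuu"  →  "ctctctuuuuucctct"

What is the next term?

uuucuuucuuucctctctctctuuuuucuuuc

Applying the rule to each of the 16 symbols of ctctctuuuuucctct gives the pieces uu uc uu uc uu uc ct ct ct ct ct uu uu uc uu uc, which concatenate to the answer.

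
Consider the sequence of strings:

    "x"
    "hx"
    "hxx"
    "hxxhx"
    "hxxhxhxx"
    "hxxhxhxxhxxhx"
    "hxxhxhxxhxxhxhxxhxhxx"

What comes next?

From term 3 onward, concatenate the last term with the second-to-last: hx·x = hxx, hxx·hx = hxxhx, …
Continuing: hxxhxhxxhxxhxhxxhxhxx · hxxhxhxxhxxhx gives term 8.

hxxhxhxxhxxhxhxxhxhxxhxxhxhxxhxxhx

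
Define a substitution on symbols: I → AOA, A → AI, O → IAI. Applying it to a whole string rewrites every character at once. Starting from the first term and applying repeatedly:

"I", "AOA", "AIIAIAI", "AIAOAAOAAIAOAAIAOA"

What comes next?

AIAOAAIIAIAIAIIAIAIAIAOAAIIAIAIAIAOAAIIAIAI

φ(AIAOAAOAAIAOAAIAOA) expands symbol-by-symbol to AI AOA AI IAI AI AI IAI AI AI AOA AI IAI AI AI AOA AI IAI AI; joining the 18 pieces gives the next term.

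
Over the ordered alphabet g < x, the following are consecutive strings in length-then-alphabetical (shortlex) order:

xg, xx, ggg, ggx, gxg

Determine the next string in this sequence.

gxx

Find the rightmost character of gxg below x, bump it to the next letter, and reset everything to its right to g.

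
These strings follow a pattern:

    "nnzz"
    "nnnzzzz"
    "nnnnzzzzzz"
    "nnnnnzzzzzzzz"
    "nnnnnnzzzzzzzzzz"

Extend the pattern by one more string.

Reading off run lengths: n runs 2, 3, 4, 5, 6; z runs 2, 4, 6, 8, 10 — each is linear in n (n = 1, 2, …).
For the next term, n = 6, so the run lengths are 7, 12.

nnnnnnnzzzzzzzzzzzz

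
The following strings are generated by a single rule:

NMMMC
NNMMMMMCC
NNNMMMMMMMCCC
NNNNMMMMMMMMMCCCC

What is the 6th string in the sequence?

NNNNNNMMMMMMMMMMMMMCCCCCC

Each string has the form N^{n} M^{2n+1} C^{n} (n = 1, 2, …).
For term 6, n = 6, so the run lengths are 6, 13, 6.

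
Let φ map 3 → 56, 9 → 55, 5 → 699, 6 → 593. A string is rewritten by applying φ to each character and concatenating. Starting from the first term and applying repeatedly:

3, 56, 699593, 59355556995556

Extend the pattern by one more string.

Rewriting the 14 symbols of 59355556995556 one by one yields 699 55 56 699 699 699 699 593 55 55 699 699 699 593; concatenated:

69955566996996996995935555699699699593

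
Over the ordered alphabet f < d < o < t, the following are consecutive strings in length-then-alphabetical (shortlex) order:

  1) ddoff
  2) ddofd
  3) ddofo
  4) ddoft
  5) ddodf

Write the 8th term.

ddodt

Advancing 3 positions from ddodf through ddodf → ddodd → ddodo reaches term 8.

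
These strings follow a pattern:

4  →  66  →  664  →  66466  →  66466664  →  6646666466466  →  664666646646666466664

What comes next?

From term 3 onward, concatenate the last term with the second-to-last: 66·4 = 664, 664·66 = 66466, …
So term 8 is 664666646646666466664·6646666466466.

6646666466466664666646646666466466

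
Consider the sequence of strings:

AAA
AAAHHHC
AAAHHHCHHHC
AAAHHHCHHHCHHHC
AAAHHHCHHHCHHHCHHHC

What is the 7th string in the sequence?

The strings grow by a fixed suffix HHHC each time.
From AAAHHHCHHHCHHHCHHHC, 2 further steps: AAAHHHCHHHCHHHCHHHC → AAAHHHCHHHCHHHCHHHCHHHC → (answer).

AAAHHHCHHHCHHHCHHHCHHHCHHHC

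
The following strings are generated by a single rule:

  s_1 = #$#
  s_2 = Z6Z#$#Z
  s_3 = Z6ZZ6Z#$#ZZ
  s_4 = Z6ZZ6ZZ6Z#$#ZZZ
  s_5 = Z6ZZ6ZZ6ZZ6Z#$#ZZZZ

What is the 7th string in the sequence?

Every step adds Z6Z to the front and Z to the end of the previous string.
From Z6ZZ6ZZ6ZZ6Z#$#ZZZZ, 2 further steps: Z6ZZ6ZZ6ZZ6Z#$#ZZZZ → Z6ZZ6ZZ6ZZ6ZZ6Z#$#ZZZZZ → (answer).

Z6ZZ6ZZ6ZZ6ZZ6ZZ6Z#$#ZZZZZZ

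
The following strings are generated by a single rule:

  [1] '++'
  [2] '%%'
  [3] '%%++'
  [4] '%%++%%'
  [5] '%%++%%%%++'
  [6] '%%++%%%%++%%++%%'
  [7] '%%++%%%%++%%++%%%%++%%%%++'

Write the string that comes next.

%%++%%%%++%%++%%%%++%%%%++%%++%%%%++%%++%%

Each term (from the third on) is the previous term followed by the one before it: term 3 = %%·++ = %%++.
Continuing: %%++%%%%++%%++%%%%++%%%%++ · %%++%%%%++%%++%% gives term 8.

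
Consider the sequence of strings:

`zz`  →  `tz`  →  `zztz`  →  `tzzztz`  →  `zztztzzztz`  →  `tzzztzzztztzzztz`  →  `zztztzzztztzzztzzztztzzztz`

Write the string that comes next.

From term 3 onward, concatenate the second-to-last term with the last: zz·tz = zztz, tz·zztz = tzzztz, …
So term 8 is tzzztzzztztzzztz·zztztzzztztzzztzzztztzzztz.

tzzztzzztztzzztzzztztzzztztzzztzzztztzzztz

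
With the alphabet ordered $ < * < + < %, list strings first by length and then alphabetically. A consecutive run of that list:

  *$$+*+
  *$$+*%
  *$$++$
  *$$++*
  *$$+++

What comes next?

Treat *$$+++ as a base-4 numeral over the given alphabet and add one, carrying through any trailing %'s.

*$$++%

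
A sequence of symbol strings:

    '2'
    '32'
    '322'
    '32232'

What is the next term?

32232322

From term 3 onward, concatenate the last term with the second-to-last: 32·2 = 322, 322·32 = 32232, …
The next term joins 32232 and 322.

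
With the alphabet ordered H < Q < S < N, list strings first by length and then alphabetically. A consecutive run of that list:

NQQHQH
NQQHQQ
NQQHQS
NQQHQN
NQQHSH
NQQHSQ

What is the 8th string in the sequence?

Continuing the enumeration 2 steps past NQQHSQ: NQQHSQ → NQQHSS → (answer).

NQQHSN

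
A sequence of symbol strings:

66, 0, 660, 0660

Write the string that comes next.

From term 3 onward, concatenate the second-to-last term with the last: 66·0 = 660, 0·660 = 0660, …
So term 5 is 660·0660.

6600660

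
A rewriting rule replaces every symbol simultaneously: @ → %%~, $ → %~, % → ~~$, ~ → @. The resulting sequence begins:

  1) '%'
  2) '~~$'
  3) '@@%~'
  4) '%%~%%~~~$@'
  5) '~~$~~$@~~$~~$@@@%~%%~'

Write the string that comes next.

φ(~~$~~$@~~$~~$@@@%~%%~) expands symbol-by-symbol to @ @ %~ @ @ %~ %%~ @ @ %~ @ @ %~ %%~ %%~ %%~ ~~$ @ ~~$ ~~$ @; joining the 21 pieces gives the next term.

@@%~@@%~%%~@@%~@@%~%%~%%~%%~~~$@~~$~~$@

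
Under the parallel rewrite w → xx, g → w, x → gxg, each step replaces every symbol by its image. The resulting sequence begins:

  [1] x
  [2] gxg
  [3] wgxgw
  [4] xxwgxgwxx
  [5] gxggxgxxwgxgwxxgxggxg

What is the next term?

wgxgwwgxgwgxggxgxxwgxgwxxgxggxgwgxgwwgxgw

Replace each of the 21 characters of gxggxgxxwgxgwxxgxggxg in place — w gxg w w gxg w gxg gxg xx w gxg w xx gxg gxg w gxg w w gxg w — and concatenate.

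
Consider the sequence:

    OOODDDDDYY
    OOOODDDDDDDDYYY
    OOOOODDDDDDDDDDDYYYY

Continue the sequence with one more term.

OOOOOODDDDDDDDDDDDDDYYYYY

Term n consists of n+2 O's, followed by 3n+2 D's, followed by n+1 Y's (n = 1, 2, …).
For the next term, n = 4, so the run lengths are 6, 14, 5.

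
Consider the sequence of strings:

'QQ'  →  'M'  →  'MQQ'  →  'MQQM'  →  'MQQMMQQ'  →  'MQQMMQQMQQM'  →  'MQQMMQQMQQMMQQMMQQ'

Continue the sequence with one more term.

Each term (from the third on) is the previous term followed by the one before it: term 3 = M·QQ = MQQ.
The next term joins MQQMMQQMQQMMQQMMQQ and MQQMMQQMQQM.

MQQMMQQMQQMMQQMMQQMQQMMQQMQQM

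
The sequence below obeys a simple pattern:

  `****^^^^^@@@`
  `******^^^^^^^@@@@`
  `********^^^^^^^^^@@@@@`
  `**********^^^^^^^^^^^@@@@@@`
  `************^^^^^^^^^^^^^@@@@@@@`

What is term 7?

The n-th term is 2n+2 *'s then 2n+3 ^'s then n+2 @'s (n = 1, 2, …).
For term 7, n = 7, so the run lengths are 16, 17, 9.

****************^^^^^^^^^^^^^^^^^@@@@@@@@@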